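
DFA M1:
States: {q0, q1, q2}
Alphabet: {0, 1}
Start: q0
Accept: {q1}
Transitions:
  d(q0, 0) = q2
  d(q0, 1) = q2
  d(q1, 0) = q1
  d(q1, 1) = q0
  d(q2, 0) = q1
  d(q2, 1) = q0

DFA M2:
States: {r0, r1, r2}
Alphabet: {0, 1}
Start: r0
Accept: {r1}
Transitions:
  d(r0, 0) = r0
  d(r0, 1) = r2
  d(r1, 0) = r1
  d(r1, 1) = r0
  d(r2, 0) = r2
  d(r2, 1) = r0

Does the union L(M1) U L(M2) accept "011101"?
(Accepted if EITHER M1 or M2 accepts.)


M1: final=q0 accepted=False
M2: final=r0 accepted=False

No, union rejects (neither accepts)


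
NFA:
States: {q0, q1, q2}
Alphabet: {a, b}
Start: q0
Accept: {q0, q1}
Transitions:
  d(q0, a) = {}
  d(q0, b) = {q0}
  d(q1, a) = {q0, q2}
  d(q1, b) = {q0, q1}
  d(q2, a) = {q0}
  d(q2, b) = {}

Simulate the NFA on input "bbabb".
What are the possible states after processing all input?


Start: {q0}
  --b--> {q0}
  --b--> {q0}
  --a--> {}
  --b--> {}
  --b--> {}

{} (empty set, no valid transitions)


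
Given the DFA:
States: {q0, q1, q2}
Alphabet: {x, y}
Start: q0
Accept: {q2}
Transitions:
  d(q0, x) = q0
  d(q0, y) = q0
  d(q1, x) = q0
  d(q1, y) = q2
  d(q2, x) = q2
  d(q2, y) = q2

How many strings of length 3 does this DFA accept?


Enumerating all length-3 strings:
  "xxx" -> q0 [reject]
  "xxy" -> q0 [reject]
  "xyx" -> q0 [reject]
  "xyy" -> q0 [reject]
  "yxx" -> q0 [reject]
  "yxy" -> q0 [reject]
  "yyx" -> q0 [reject]
  "yyy" -> q0 [reject]

0 out of 8


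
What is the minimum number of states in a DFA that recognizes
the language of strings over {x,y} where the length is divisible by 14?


States track (length) mod 14.
Need 14 states: one per remainder 0..13; accept = remainder 0.

14


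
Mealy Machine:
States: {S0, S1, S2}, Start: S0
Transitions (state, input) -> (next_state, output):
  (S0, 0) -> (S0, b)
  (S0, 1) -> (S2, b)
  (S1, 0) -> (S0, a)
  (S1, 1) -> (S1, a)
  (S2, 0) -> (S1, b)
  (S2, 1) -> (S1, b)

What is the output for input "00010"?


Step-by-step:
  (S0, 0) -> (S0, b)
  (S0, 0) -> (S0, b)
  (S0, 0) -> (S0, b)
  (S0, 1) -> (S2, b)
  (S2, 0) -> (S1, b)

"bbbbb"


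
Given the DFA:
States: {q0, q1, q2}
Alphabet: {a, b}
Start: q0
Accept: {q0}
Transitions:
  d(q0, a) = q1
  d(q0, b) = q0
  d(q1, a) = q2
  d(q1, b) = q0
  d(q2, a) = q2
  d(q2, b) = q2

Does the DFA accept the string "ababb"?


Trace: q0 -> q1 -> q0 -> q1 -> q0 -> q0
Final state: q0
Accept states: {q0}

Yes, accepted (final state q0 is an accept state)


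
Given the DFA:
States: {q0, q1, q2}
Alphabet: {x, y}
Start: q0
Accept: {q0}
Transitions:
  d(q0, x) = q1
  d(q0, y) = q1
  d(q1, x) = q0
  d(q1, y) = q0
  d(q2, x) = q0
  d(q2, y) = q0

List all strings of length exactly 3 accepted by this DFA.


All strings of length 3: 8 total
Accepted: 0

None


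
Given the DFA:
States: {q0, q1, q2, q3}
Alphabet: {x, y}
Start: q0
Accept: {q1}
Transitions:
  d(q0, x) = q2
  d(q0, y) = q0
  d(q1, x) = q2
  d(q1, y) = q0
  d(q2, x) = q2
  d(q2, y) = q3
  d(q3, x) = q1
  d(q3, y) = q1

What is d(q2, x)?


Looking up transition d(q2, x)

q2


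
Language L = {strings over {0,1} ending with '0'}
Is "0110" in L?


last symbol = '0'

Yes, "0110" is in L


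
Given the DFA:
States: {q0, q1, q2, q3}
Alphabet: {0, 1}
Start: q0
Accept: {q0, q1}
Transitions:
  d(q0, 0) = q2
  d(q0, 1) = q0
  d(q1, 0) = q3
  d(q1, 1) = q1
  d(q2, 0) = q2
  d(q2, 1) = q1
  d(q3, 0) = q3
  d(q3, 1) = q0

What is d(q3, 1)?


Looking up transition d(q3, 1)

q0


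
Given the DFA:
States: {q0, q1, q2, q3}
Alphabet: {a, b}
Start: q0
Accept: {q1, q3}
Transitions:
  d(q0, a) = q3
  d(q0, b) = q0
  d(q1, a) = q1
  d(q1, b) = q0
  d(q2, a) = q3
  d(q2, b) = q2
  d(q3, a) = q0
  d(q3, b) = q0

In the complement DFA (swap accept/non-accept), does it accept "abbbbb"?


Trace: q0 -> q3 -> q0 -> q0 -> q0 -> q0 -> q0
Final: q0
Original accept: {q1, q3}
Complement: q0 is not in original accept

Yes, complement accepts (original rejects)


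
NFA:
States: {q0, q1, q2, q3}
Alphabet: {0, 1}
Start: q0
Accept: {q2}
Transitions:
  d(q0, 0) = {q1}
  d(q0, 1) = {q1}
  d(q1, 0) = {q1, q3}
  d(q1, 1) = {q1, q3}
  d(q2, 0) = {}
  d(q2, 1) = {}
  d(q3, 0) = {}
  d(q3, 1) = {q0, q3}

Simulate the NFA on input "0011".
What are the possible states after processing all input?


Start: {q0}
  --0--> {q1}
  --0--> {q1, q3}
  --1--> {q0, q1, q3}
  --1--> {q0, q1, q3}

{q0, q1, q3}


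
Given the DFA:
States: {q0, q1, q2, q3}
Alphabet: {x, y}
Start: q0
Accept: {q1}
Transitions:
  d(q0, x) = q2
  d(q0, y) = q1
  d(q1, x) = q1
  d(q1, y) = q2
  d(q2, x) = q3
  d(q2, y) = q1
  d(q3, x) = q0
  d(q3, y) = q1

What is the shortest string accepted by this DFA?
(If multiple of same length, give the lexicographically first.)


BFS by string length (lex-first path to each state shown):
  len 0: q0<-""
  len 1: q1<-"y", q2<-"x"
Found accept state at length 1.

"y"


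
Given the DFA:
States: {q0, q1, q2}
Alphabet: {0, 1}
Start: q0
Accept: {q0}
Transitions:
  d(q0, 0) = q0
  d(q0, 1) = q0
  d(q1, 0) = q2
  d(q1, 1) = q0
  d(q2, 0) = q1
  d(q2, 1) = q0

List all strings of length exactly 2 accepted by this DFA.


All strings of length 2: 4 total
Accepted: 4

"00", "01", "10", "11"


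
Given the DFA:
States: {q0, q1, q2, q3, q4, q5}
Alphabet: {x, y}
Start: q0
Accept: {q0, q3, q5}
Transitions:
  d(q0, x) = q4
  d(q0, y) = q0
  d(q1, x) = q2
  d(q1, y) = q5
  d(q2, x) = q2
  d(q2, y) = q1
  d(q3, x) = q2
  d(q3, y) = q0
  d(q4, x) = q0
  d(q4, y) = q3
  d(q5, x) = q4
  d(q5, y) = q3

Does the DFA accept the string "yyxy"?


Trace: q0 -> q0 -> q0 -> q4 -> q3
Final state: q3
Accept states: {q0, q3, q5}

Yes, accepted (final state q3 is an accept state)


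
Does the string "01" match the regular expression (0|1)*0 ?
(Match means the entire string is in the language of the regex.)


|string| = 2; first = '0'; last = '1'

No, "01" does not match (0|1)*0


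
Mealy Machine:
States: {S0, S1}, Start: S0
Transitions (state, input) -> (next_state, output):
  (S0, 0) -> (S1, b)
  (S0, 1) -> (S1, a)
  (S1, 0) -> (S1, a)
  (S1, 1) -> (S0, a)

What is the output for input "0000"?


Step-by-step:
  (S0, 0) -> (S1, b)
  (S1, 0) -> (S1, a)
  (S1, 0) -> (S1, a)
  (S1, 0) -> (S1, a)

"baaa"


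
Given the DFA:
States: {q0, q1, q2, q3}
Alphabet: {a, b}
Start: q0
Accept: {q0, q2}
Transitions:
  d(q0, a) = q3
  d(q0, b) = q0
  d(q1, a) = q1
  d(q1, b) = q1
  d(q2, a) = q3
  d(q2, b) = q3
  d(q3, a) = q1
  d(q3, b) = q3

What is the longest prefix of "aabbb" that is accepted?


Run the DFA, marking each prefix where the state is accepting:
  "" -> q0 [accept]
  "a" -> q3 [reject]
  "aa" -> q1 [reject]
  "aab" -> q1 [reject]
  "aabb" -> q1 [reject]
  "aabbb" -> q1 [reject]

""


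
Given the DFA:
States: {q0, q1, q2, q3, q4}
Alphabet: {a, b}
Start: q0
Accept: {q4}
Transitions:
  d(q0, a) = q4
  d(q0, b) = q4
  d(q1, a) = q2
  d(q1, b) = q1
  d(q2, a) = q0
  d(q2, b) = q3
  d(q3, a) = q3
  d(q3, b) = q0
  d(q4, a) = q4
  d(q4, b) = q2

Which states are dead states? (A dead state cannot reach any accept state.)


Forward reachability from each state:
  q0 -> reaches accept state q4 (live)
  q1 -> reaches accept state q4 (live)
  q2 -> reaches accept state q4 (live)
  q3 -> reaches accept state q4 (live)
  q4 -> reaches accept state q4 (live)

None (all states can reach an accept state)


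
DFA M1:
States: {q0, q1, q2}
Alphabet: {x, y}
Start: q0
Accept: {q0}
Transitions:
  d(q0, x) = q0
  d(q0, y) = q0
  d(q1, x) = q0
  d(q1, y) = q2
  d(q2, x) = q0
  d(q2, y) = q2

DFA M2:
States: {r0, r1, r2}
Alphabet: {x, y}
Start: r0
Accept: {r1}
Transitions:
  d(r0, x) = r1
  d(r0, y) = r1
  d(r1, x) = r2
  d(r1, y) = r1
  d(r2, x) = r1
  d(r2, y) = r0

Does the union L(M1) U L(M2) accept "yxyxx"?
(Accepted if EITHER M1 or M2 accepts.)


M1: final=q0 accepted=True
M2: final=r2 accepted=False

Yes, union accepts


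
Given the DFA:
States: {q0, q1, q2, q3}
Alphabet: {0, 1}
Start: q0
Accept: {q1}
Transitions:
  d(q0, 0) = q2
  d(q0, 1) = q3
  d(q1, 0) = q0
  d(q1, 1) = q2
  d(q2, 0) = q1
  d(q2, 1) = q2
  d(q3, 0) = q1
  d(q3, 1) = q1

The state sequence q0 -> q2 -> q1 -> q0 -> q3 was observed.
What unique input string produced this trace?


Trace back each transition to find the symbol:
  q0 --[0]--> q2
  q2 --[0]--> q1
  q1 --[0]--> q0
  q0 --[1]--> q3

"0001"


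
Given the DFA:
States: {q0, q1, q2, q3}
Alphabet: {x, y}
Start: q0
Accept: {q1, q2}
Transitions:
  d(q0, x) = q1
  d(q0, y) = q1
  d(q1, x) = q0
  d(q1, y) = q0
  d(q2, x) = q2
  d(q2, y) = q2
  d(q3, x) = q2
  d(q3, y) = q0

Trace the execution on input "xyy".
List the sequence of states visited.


Input: xyy
d(q0, x) = q1
d(q1, y) = q0
d(q0, y) = q1


q0 -> q1 -> q0 -> q1


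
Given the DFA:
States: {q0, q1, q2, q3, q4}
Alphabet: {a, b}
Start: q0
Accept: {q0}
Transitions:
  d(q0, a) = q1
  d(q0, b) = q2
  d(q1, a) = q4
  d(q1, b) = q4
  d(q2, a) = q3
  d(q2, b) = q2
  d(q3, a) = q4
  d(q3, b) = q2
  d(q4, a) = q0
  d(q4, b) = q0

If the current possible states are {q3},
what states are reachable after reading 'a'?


Apply transition on 'a' from each current state:
  d(q3, a) = q4

{q4}


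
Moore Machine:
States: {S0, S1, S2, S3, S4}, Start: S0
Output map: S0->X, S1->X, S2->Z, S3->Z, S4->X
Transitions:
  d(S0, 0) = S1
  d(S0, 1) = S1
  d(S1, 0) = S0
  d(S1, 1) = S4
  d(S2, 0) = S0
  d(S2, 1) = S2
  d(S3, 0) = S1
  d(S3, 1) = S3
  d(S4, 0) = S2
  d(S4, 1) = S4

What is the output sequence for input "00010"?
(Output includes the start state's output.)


Start: S0 (output X)
  --0--> S1 (output X)
  --0--> S0 (output X)
  --0--> S1 (output X)
  --1--> S4 (output X)
  --0--> S2 (output Z)

"XXXXXZ"


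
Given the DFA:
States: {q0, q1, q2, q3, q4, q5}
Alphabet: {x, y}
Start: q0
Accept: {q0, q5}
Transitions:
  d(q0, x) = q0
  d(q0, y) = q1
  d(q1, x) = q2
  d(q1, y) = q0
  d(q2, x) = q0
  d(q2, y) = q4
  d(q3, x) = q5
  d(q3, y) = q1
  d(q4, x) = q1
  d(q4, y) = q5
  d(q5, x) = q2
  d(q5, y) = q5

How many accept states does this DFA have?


Accept states listed: {q0, q5}
Counting: q0(1) q5(2)

2


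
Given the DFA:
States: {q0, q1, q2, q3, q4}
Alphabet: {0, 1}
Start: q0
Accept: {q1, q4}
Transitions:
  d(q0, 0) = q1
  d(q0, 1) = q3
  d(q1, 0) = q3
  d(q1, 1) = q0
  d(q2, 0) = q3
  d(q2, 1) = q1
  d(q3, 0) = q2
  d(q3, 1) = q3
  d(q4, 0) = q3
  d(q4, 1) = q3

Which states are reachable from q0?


BFS from q0:
  layer 0: {q0}
  layer 1: {q1, q3}
  layer 2: {q2}

{q0, q1, q2, q3}


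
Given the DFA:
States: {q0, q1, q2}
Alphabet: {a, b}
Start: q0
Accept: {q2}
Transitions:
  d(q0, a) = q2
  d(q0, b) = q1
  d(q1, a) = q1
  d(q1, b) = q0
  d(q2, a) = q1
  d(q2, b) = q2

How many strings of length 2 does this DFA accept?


Enumerating all length-2 strings:
  "aa" -> q1 [reject]
  "ab" -> q2 [accept]
  "ba" -> q1 [reject]
  "bb" -> q0 [reject]

1 out of 4


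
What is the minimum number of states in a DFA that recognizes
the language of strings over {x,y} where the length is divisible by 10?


States track (length) mod 10.
Need 10 states: one per remainder 0..9; accept = remainder 0.

10


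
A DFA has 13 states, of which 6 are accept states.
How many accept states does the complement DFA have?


Complement swaps accept and non-accept states.
13 - 6 = 7

7


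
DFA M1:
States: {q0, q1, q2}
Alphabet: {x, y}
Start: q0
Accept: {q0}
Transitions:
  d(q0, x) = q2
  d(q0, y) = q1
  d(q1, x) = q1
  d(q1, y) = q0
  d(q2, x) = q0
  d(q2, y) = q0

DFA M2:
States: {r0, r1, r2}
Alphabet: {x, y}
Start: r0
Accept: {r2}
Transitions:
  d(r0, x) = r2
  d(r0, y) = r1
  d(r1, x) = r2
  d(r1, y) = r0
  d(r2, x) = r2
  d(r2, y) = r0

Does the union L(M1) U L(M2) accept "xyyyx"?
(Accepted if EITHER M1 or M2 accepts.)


M1: final=q2 accepted=False
M2: final=r2 accepted=True

Yes, union accepts


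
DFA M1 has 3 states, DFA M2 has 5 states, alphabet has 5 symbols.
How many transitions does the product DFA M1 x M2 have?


Product DFA has 3 * 5 = 15 states.
Each has 5 transitions: 15 * 5 = 75

75


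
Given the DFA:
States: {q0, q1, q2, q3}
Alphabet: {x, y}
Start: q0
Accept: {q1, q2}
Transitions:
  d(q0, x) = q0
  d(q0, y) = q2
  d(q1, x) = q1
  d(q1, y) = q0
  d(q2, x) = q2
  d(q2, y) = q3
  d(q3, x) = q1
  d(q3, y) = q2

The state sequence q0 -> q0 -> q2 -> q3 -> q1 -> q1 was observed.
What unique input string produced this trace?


Trace back each transition to find the symbol:
  q0 --[x]--> q0
  q0 --[y]--> q2
  q2 --[y]--> q3
  q3 --[x]--> q1
  q1 --[x]--> q1

"xyyxx"


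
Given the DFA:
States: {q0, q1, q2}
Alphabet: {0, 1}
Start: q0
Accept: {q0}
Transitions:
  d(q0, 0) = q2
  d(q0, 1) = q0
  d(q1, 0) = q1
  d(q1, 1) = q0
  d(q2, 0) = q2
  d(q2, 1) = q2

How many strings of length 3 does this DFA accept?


Enumerating all length-3 strings:
  "000" -> q2 [reject]
  "001" -> q2 [reject]
  "010" -> q2 [reject]
  "011" -> q2 [reject]
  "100" -> q2 [reject]
  "101" -> q2 [reject]
  "110" -> q2 [reject]
  "111" -> q0 [accept]

1 out of 8


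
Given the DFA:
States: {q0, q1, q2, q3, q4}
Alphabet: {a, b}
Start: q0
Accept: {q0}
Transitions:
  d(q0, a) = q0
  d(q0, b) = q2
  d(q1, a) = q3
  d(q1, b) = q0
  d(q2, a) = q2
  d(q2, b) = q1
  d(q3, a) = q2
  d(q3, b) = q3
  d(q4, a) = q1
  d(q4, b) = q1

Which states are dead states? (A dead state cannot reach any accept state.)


Forward reachability from each state:
  q0 -> reaches accept state q0 (live)
  q1 -> reaches accept state q0 (live)
  q2 -> reaches accept state q0 (live)
  q3 -> reaches accept state q0 (live)
  q4 -> reaches accept state q0 (live)

None (all states can reach an accept state)


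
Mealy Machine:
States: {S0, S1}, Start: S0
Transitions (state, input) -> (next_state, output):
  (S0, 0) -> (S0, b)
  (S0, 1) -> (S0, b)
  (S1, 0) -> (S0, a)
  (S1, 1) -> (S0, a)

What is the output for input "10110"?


Step-by-step:
  (S0, 1) -> (S0, b)
  (S0, 0) -> (S0, b)
  (S0, 1) -> (S0, b)
  (S0, 1) -> (S0, b)
  (S0, 0) -> (S0, b)

"bbbbb"


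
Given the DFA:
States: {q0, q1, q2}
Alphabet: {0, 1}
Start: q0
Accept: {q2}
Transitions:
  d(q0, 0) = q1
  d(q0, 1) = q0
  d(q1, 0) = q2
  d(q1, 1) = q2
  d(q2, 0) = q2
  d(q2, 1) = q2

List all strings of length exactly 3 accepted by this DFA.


All strings of length 3: 8 total
Accepted: 6

"000", "001", "010", "011", "100", "101"


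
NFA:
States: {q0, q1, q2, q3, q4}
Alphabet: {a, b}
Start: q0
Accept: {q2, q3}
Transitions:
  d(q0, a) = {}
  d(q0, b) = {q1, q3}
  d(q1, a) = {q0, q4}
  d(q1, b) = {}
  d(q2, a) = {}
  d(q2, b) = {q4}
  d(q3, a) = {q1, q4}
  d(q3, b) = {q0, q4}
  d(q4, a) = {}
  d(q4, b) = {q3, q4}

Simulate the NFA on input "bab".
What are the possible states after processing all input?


Start: {q0}
  --b--> {q1, q3}
  --a--> {q0, q1, q4}
  --b--> {q1, q3, q4}

{q1, q3, q4}


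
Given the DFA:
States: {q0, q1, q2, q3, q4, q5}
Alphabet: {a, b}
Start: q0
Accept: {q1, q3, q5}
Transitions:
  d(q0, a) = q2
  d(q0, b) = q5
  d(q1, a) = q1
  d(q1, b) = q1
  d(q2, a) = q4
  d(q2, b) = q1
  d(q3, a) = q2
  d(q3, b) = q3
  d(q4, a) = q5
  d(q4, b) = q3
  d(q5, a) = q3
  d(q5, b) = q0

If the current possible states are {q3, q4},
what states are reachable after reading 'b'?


Apply transition on 'b' from each current state:
  d(q3, b) = q3
  d(q4, b) = q3

{q3}


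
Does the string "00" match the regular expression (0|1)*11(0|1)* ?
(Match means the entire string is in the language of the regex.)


|string| = 2; first = '0'; last = '0'

No, "00" does not match (0|1)*11(0|1)*


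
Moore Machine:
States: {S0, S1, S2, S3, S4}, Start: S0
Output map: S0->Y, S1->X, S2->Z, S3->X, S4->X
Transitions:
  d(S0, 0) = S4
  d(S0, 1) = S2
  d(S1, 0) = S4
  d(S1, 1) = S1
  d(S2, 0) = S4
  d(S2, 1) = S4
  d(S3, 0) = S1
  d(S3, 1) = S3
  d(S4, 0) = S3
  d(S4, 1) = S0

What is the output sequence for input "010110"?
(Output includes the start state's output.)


Start: S0 (output Y)
  --0--> S4 (output X)
  --1--> S0 (output Y)
  --0--> S4 (output X)
  --1--> S0 (output Y)
  --1--> S2 (output Z)
  --0--> S4 (output X)

"YXYXYZX"


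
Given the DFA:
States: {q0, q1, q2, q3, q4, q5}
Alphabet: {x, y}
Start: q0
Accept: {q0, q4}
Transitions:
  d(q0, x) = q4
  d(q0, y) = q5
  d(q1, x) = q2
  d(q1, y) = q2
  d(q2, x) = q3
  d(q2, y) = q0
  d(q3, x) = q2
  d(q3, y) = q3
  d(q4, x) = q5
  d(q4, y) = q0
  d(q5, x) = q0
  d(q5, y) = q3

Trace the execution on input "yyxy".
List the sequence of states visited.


Input: yyxy
d(q0, y) = q5
d(q5, y) = q3
d(q3, x) = q2
d(q2, y) = q0


q0 -> q5 -> q3 -> q2 -> q0


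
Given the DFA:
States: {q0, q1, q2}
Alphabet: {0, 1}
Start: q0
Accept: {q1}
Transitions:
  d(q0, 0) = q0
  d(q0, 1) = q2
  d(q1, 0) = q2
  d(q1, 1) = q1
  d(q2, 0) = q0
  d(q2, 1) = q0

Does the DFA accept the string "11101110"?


Trace: q0 -> q2 -> q0 -> q2 -> q0 -> q2 -> q0 -> q2 -> q0
Final state: q0
Accept states: {q1}

No, rejected (final state q0 is not an accept state)


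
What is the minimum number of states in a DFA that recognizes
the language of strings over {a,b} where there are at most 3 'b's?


States: count = 0, 1, ..., 3 (all accepting; 4 states), plus a dead state for count > 3.
Total: 4 + 1 = 5.

5


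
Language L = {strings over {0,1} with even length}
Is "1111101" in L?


length = 7; 7 mod 2 = 1

No, "1111101" is not in L


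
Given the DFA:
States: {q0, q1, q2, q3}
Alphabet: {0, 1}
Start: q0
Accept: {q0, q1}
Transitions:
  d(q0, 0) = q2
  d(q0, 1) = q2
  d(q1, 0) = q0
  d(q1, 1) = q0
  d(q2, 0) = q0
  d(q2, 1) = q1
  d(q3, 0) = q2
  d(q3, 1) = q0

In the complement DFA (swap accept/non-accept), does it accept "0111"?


Trace: q0 -> q2 -> q1 -> q0 -> q2
Final: q2
Original accept: {q0, q1}
Complement: q2 is not in original accept

Yes, complement accepts (original rejects)


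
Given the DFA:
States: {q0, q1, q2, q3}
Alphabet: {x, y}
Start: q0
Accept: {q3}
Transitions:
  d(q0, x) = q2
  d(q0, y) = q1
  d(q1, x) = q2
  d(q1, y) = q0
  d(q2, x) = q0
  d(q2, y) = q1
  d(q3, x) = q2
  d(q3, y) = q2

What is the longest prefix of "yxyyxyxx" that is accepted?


Run the DFA, marking each prefix where the state is accepting:
  "" -> q0 [reject]
  "y" -> q1 [reject]
  "yx" -> q2 [reject]
  "yxy" -> q1 [reject]
  "yxyy" -> q0 [reject]
  "yxyyx" -> q2 [reject]
  "yxyyxy" -> q1 [reject]
  "yxyyxyx" -> q2 [reject]
  "yxyyxyxx" -> q0 [reject]

No prefix is accepted


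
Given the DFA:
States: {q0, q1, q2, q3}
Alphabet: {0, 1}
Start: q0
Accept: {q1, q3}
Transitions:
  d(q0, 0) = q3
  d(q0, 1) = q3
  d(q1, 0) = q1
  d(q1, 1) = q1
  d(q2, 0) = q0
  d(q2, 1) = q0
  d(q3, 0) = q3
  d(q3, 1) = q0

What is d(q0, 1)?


Looking up transition d(q0, 1)

q3


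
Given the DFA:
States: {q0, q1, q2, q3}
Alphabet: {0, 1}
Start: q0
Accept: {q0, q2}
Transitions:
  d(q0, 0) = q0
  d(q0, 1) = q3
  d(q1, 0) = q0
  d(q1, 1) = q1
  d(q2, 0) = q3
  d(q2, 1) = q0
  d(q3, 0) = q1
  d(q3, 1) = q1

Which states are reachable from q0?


BFS from q0:
  layer 0: {q0}
  layer 1: {q3}
  layer 2: {q1}

{q0, q1, q3}


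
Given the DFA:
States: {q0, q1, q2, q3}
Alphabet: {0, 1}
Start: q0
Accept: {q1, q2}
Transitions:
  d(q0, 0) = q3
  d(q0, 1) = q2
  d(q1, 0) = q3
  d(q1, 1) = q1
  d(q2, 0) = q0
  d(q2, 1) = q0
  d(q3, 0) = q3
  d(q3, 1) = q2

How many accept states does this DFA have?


Accept states listed: {q1, q2}
Counting: q1(1) q2(2)

2


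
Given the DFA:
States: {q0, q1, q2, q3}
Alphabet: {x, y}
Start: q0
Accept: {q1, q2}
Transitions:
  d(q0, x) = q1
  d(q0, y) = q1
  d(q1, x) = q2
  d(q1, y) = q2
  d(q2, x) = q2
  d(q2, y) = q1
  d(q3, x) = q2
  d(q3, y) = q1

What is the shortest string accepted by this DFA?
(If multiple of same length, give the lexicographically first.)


BFS by string length (lex-first path to each state shown):
  len 0: q0<-""
  len 1: q1<-"x"
Found accept state at length 1.

"x"


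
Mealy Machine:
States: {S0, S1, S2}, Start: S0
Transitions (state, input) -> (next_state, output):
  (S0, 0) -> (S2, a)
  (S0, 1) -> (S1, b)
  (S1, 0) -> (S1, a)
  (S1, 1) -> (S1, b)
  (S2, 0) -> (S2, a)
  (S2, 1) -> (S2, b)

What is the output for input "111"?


Step-by-step:
  (S0, 1) -> (S1, b)
  (S1, 1) -> (S1, b)
  (S1, 1) -> (S1, b)

"bbb"


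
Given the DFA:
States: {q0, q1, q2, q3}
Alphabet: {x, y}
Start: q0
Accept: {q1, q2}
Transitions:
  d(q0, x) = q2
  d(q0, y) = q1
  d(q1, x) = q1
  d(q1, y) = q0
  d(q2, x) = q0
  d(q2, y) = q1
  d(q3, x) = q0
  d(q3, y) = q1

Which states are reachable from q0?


BFS from q0:
  layer 0: {q0}
  layer 1: {q1, q2}

{q0, q1, q2}


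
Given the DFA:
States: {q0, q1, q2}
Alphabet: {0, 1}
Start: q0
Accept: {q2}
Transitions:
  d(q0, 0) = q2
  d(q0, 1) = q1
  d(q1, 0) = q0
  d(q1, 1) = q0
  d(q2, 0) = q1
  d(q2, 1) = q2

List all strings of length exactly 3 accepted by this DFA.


All strings of length 3: 8 total
Accepted: 3

"011", "100", "110"


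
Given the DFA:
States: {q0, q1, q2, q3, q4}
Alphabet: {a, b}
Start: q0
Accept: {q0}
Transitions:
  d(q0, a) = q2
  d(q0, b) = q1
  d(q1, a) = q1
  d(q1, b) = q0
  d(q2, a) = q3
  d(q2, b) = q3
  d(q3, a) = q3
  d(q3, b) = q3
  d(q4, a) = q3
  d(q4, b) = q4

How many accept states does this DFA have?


Accept states listed: {q0}
Counting: q0(1)

1


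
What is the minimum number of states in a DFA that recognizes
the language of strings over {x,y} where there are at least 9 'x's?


States: count = 0, 1, ..., 8, and a final '>= 9' state.
Total: 9 + 1 = 10. Accept = '>= 9' state.

10


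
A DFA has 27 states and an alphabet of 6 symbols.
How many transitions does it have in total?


Each state has exactly one transition per symbol.
27 * 6 = 162

162


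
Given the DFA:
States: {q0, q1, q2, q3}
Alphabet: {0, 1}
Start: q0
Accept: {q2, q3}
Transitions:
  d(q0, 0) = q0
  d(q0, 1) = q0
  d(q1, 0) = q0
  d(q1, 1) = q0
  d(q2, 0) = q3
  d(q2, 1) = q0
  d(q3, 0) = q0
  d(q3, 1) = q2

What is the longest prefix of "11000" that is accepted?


Run the DFA, marking each prefix where the state is accepting:
  "" -> q0 [reject]
  "1" -> q0 [reject]
  "11" -> q0 [reject]
  "110" -> q0 [reject]
  "1100" -> q0 [reject]
  "11000" -> q0 [reject]

No prefix is accepted


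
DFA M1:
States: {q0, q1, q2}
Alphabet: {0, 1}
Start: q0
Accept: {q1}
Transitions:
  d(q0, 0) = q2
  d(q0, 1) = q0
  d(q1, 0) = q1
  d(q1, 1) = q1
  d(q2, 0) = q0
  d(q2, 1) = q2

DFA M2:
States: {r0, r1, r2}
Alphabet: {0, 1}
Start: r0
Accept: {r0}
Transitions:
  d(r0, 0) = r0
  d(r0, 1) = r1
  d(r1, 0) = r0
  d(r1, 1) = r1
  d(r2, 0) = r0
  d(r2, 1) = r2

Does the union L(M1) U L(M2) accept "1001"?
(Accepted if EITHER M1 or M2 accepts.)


M1: final=q0 accepted=False
M2: final=r1 accepted=False

No, union rejects (neither accepts)


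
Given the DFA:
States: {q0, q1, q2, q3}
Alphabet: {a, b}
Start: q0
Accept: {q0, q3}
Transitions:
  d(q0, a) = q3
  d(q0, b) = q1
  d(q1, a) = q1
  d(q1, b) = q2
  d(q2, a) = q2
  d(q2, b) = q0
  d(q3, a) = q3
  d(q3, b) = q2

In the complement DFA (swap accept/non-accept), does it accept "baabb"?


Trace: q0 -> q1 -> q1 -> q1 -> q2 -> q0
Final: q0
Original accept: {q0, q3}
Complement: q0 is in original accept

No, complement rejects (original accepts)


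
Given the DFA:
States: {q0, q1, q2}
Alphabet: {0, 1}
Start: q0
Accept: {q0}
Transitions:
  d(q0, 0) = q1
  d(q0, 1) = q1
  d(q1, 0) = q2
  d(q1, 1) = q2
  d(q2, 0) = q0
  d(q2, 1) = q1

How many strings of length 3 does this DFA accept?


Enumerating all length-3 strings:
  "000" -> q0 [accept]
  "001" -> q1 [reject]
  "010" -> q0 [accept]
  "011" -> q1 [reject]
  "100" -> q0 [accept]
  "101" -> q1 [reject]
  "110" -> q0 [accept]
  "111" -> q1 [reject]

4 out of 8


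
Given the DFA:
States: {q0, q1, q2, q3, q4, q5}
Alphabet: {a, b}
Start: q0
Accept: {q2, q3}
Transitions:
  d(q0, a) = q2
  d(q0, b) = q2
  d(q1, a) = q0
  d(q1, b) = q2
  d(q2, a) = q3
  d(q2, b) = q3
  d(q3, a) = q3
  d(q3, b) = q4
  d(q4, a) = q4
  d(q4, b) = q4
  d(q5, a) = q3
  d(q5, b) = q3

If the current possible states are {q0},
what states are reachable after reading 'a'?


Apply transition on 'a' from each current state:
  d(q0, a) = q2

{q2}


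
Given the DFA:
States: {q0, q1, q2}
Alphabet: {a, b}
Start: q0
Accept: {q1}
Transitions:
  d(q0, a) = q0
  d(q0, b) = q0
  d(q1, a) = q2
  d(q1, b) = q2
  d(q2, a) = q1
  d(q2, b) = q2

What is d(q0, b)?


Looking up transition d(q0, b)

q0


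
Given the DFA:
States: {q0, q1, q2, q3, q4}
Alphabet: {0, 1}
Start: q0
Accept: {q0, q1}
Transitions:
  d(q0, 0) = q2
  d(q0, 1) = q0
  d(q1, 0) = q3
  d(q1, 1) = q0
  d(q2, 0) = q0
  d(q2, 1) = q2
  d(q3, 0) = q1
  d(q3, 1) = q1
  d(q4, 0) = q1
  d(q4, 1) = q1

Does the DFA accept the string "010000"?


Trace: q0 -> q2 -> q2 -> q0 -> q2 -> q0 -> q2
Final state: q2
Accept states: {q0, q1}

No, rejected (final state q2 is not an accept state)


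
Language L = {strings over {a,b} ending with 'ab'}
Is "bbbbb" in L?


last two symbols = 'bb'

No, "bbbbb" is not in L


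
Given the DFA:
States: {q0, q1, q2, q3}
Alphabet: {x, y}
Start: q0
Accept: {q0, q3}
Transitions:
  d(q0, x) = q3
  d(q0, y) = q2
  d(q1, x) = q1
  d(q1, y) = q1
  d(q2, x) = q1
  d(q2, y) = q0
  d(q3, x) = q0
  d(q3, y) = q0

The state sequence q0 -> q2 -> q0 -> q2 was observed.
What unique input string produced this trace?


Trace back each transition to find the symbol:
  q0 --[y]--> q2
  q2 --[y]--> q0
  q0 --[y]--> q2

"yyy"


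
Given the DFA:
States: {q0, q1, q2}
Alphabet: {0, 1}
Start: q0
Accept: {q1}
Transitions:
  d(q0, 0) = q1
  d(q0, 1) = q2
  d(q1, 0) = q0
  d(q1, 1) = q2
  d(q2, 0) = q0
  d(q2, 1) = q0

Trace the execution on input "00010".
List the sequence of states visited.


Input: 00010
d(q0, 0) = q1
d(q1, 0) = q0
d(q0, 0) = q1
d(q1, 1) = q2
d(q2, 0) = q0


q0 -> q1 -> q0 -> q1 -> q2 -> q0


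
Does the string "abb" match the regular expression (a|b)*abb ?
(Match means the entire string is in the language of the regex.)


|string| = 3; first = 'a'; last = 'b'

Yes, "abb" matches (a|b)*abb


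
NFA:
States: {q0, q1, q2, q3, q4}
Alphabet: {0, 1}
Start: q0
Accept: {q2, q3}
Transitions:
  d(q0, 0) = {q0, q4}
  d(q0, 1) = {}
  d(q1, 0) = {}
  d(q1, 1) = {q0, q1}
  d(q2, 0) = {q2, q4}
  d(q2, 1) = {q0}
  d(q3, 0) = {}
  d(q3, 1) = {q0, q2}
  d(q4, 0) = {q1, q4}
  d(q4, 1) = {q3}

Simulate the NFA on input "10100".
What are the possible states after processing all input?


Start: {q0}
  --1--> {}
  --0--> {}
  --1--> {}
  --0--> {}
  --0--> {}

{} (empty set, no valid transitions)


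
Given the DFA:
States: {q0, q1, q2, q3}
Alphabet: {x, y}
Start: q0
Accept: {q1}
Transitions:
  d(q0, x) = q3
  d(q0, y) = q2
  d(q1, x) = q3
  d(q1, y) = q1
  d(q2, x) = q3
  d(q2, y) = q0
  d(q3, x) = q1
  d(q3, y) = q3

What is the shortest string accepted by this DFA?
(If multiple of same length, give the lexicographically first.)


BFS by string length (lex-first path to each state shown):
  len 0: q0<-""
  len 1: q2<-"y", q3<-"x"
  len 2: q0<-"yy", q1<-"xx", q3<-"xy"
Found accept state at length 2.

"xx"


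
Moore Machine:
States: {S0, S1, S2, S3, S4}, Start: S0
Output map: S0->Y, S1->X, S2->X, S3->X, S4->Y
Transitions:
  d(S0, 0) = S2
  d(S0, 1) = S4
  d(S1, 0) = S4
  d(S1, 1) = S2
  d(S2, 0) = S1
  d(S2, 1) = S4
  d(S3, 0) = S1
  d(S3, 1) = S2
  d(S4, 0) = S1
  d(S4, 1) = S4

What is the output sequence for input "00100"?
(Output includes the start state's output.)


Start: S0 (output Y)
  --0--> S2 (output X)
  --0--> S1 (output X)
  --1--> S2 (output X)
  --0--> S1 (output X)
  --0--> S4 (output Y)

"YXXXXY"


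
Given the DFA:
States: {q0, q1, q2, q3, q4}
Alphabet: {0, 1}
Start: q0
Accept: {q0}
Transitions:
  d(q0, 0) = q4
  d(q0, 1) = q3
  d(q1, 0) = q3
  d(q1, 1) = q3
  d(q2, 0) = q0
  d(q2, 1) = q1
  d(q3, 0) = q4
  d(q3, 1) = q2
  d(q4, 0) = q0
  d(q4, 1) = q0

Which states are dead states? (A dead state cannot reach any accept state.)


Forward reachability from each state:
  q0 -> reaches accept state q0 (live)
  q1 -> reaches accept state q0 (live)
  q2 -> reaches accept state q0 (live)
  q3 -> reaches accept state q0 (live)
  q4 -> reaches accept state q0 (live)

None (all states can reach an accept state)


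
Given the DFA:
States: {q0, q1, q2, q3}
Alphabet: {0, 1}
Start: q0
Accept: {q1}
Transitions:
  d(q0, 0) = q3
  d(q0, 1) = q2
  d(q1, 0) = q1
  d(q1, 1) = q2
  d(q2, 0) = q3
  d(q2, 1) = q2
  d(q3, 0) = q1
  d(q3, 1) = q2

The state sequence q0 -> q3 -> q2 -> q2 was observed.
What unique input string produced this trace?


Trace back each transition to find the symbol:
  q0 --[0]--> q3
  q3 --[1]--> q2
  q2 --[1]--> q2

"011"


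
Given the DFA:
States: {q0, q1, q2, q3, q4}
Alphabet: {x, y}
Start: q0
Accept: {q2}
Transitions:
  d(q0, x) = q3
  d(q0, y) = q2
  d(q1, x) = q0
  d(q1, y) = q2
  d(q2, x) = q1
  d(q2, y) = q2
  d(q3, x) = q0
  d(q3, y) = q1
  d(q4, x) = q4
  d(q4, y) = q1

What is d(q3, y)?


Looking up transition d(q3, y)

q1


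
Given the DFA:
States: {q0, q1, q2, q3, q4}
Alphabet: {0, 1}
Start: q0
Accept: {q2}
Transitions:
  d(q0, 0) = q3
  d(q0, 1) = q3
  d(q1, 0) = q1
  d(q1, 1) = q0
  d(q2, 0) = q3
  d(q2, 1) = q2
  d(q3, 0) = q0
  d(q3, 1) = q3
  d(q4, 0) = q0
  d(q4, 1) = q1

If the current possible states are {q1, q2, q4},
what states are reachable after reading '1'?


Apply transition on '1' from each current state:
  d(q1, 1) = q0
  d(q2, 1) = q2
  d(q4, 1) = q1

{q0, q1, q2}


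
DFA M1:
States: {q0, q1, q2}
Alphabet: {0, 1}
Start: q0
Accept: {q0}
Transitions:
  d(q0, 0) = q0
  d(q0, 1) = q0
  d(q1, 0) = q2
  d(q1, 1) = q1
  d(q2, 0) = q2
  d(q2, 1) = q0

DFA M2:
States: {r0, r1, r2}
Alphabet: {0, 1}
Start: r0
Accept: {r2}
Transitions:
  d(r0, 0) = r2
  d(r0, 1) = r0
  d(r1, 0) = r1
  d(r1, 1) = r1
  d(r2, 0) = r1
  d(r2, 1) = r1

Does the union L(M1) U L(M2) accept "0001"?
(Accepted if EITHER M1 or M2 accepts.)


M1: final=q0 accepted=True
M2: final=r1 accepted=False

Yes, union accepts


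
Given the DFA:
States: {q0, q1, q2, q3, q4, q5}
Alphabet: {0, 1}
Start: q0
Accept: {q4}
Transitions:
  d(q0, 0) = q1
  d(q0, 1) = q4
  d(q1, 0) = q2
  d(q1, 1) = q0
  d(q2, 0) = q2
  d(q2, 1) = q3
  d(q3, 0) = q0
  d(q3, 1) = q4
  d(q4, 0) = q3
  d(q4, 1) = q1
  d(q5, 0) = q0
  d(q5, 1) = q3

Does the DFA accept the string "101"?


Trace: q0 -> q4 -> q3 -> q4
Final state: q4
Accept states: {q4}

Yes, accepted (final state q4 is an accept state)


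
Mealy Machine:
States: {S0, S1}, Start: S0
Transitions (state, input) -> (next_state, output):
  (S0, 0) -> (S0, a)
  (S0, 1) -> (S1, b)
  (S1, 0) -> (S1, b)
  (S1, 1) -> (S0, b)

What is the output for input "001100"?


Step-by-step:
  (S0, 0) -> (S0, a)
  (S0, 0) -> (S0, a)
  (S0, 1) -> (S1, b)
  (S1, 1) -> (S0, b)
  (S0, 0) -> (S0, a)
  (S0, 0) -> (S0, a)

"aabbaa"


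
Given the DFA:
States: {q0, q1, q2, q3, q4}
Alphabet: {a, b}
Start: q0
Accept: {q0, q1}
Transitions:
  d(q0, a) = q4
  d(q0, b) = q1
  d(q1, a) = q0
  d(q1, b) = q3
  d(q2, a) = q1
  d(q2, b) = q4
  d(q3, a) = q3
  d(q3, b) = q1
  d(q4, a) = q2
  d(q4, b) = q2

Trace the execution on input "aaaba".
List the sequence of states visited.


Input: aaaba
d(q0, a) = q4
d(q4, a) = q2
d(q2, a) = q1
d(q1, b) = q3
d(q3, a) = q3


q0 -> q4 -> q2 -> q1 -> q3 -> q3


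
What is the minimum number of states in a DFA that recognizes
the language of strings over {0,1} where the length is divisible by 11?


States track (length) mod 11.
Need 11 states: one per remainder 0..10; accept = remainder 0.

11


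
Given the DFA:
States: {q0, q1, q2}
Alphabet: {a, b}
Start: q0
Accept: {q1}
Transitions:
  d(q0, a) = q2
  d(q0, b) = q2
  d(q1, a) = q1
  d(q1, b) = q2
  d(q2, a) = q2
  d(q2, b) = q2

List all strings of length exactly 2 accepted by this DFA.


All strings of length 2: 4 total
Accepted: 0

None


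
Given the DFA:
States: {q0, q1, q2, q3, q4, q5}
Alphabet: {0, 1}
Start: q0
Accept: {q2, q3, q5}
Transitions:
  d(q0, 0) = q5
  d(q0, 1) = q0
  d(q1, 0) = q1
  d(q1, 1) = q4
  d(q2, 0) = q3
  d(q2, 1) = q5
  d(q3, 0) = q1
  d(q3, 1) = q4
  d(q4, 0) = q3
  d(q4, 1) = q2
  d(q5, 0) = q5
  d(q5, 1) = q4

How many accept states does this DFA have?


Accept states listed: {q2, q3, q5}
Counting: q2(1) q3(2) q5(3)

3


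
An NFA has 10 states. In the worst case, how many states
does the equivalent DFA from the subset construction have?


Subset construction: one DFA state per subset of NFA states.
2^10 = 1024

1024


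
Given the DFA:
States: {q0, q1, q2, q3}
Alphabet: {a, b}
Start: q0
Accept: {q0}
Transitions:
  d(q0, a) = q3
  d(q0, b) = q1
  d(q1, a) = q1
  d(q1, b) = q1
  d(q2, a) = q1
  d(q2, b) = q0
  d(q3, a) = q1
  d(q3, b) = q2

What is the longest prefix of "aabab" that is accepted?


Run the DFA, marking each prefix where the state is accepting:
  "" -> q0 [accept]
  "a" -> q3 [reject]
  "aa" -> q1 [reject]
  "aab" -> q1 [reject]
  "aaba" -> q1 [reject]
  "aabab" -> q1 [reject]

""


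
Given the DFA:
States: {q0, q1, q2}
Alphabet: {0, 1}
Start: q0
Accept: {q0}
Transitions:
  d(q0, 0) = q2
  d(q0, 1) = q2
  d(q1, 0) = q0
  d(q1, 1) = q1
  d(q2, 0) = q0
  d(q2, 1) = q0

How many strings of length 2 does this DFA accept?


Enumerating all length-2 strings:
  "00" -> q0 [accept]
  "01" -> q0 [accept]
  "10" -> q0 [accept]
  "11" -> q0 [accept]

4 out of 4


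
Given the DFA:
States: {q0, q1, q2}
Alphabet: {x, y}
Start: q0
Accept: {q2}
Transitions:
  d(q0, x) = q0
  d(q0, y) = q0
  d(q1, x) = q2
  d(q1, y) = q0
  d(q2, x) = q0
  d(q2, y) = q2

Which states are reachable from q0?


BFS from q0:
  layer 0: {q0}

{q0}


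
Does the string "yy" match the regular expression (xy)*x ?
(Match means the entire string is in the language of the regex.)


|string| = 2; first = 'y'; last = 'y'

No, "yy" does not match (xy)*x


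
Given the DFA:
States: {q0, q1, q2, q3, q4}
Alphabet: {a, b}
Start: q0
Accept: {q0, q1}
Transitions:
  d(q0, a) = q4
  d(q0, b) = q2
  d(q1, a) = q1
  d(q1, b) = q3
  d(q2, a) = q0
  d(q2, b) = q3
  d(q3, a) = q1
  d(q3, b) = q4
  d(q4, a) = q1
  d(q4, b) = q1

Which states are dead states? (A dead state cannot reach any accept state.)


Forward reachability from each state:
  q0 -> reaches accept state q0 (live)
  q1 -> reaches accept state q1 (live)
  q2 -> reaches accept state q0 (live)
  q3 -> reaches accept state q1 (live)
  q4 -> reaches accept state q1 (live)

None (all states can reach an accept state)


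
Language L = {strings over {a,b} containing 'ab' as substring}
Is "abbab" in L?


'ab' occurs at index 0

Yes, "abbab" is in L


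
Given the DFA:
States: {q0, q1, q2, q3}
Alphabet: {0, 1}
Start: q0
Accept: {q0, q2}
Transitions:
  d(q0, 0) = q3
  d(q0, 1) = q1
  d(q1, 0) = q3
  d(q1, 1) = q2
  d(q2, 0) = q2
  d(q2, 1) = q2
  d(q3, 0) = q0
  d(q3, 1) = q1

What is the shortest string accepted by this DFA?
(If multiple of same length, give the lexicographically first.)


BFS by string length (lex-first path to each state shown):
  len 0: q0<-""
Found accept state at length 0.

"" (empty string)


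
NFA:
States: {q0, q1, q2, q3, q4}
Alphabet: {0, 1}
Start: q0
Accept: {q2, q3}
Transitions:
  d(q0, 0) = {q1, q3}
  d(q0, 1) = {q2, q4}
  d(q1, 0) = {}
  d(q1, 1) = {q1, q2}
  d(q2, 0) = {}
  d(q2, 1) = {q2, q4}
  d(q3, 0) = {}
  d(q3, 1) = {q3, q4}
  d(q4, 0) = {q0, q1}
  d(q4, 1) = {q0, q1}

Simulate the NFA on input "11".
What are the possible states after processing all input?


Start: {q0}
  --1--> {q2, q4}
  --1--> {q0, q1, q2, q4}

{q0, q1, q2, q4}


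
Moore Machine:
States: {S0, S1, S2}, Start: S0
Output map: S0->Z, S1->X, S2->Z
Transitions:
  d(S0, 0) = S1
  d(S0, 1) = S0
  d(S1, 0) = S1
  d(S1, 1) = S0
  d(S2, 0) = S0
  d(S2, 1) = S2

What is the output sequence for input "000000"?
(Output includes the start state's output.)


Start: S0 (output Z)
  --0--> S1 (output X)
  --0--> S1 (output X)
  --0--> S1 (output X)
  --0--> S1 (output X)
  --0--> S1 (output X)
  --0--> S1 (output X)

"ZXXXXXX"


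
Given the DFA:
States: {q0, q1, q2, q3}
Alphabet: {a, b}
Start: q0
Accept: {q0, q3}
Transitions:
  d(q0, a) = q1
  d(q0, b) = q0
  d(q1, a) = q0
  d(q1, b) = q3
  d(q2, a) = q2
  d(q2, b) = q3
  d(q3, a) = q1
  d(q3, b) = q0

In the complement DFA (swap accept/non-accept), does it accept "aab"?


Trace: q0 -> q1 -> q0 -> q0
Final: q0
Original accept: {q0, q3}
Complement: q0 is in original accept

No, complement rejects (original accepts)


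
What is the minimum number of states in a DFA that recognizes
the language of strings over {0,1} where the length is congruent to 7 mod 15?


States track (length) mod 15.
Need 15 states: one per remainder 0..14; accept = remainder 7.

15


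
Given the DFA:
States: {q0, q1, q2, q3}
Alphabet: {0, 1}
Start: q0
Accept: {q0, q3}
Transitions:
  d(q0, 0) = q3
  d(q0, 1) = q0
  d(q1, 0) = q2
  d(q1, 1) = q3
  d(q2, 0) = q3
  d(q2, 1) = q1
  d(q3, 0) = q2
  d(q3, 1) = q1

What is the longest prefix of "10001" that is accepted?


Run the DFA, marking each prefix where the state is accepting:
  "" -> q0 [accept]
  "1" -> q0 [accept]
  "10" -> q3 [accept]
  "100" -> q2 [reject]
  "1000" -> q3 [accept]
  "10001" -> q1 [reject]

"1000"


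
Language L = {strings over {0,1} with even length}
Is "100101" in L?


length = 6; 6 mod 2 = 0

Yes, "100101" is in L


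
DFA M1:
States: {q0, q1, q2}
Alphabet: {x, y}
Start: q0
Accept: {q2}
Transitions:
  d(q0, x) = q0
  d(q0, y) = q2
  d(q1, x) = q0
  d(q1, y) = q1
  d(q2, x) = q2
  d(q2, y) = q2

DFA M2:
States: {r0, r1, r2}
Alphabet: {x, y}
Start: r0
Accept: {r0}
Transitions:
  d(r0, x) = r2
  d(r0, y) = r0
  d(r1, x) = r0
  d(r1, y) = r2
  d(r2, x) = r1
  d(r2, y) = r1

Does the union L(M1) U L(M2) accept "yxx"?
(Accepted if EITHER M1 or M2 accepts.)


M1: final=q2 accepted=True
M2: final=r1 accepted=False

Yes, union accepts


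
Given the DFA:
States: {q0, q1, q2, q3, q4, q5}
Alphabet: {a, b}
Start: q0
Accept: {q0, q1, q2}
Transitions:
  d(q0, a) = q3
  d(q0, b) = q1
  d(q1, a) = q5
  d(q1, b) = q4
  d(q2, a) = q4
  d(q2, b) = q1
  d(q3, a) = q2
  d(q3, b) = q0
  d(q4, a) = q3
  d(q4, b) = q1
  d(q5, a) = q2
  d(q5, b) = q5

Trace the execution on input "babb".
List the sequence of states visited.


Input: babb
d(q0, b) = q1
d(q1, a) = q5
d(q5, b) = q5
d(q5, b) = q5


q0 -> q1 -> q5 -> q5 -> q5


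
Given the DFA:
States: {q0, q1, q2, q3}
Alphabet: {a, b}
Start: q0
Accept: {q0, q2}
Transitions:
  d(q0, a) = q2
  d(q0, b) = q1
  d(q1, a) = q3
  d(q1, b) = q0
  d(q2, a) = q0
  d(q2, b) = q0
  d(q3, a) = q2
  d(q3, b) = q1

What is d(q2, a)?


Looking up transition d(q2, a)

q0


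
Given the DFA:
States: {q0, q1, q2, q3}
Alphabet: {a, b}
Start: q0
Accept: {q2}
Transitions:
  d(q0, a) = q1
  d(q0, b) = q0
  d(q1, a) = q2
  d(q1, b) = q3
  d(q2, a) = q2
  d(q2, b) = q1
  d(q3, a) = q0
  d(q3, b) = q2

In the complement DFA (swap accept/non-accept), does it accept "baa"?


Trace: q0 -> q0 -> q1 -> q2
Final: q2
Original accept: {q2}
Complement: q2 is in original accept

No, complement rejects (original accepts)


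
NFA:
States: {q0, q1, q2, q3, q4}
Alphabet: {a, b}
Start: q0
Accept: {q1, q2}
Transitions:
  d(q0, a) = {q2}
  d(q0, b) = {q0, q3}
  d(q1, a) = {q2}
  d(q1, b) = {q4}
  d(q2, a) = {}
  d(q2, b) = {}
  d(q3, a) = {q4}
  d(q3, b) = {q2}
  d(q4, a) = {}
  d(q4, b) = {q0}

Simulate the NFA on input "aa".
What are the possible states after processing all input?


Start: {q0}
  --a--> {q2}
  --a--> {}

{} (empty set, no valid transitions)


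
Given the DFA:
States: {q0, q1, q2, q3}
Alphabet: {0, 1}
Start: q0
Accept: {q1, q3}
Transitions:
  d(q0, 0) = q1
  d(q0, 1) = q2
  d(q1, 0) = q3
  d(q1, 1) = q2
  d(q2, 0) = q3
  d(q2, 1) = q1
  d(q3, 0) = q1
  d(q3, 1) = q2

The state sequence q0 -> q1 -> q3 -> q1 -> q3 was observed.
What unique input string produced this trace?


Trace back each transition to find the symbol:
  q0 --[0]--> q1
  q1 --[0]--> q3
  q3 --[0]--> q1
  q1 --[0]--> q3

"0000"


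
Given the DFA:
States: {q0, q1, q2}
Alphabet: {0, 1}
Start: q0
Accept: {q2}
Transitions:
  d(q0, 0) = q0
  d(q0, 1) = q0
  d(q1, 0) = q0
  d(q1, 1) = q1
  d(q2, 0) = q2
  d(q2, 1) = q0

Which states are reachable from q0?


BFS from q0:
  layer 0: {q0}

{q0}
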